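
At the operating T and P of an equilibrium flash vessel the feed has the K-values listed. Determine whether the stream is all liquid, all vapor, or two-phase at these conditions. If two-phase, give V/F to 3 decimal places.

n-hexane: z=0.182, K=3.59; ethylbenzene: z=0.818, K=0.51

two-phase, V/F = 0.056

ΣzᵢKᵢ = 1.071; Σzᵢ/Kᵢ = 1.655.
Both exceed 1, so a two-phase solution exists.
Rachford–Rice: g(ψ) = Σ zᵢ(Kᵢ−1)/(1+ψ(Kᵢ−1)) = 0.
Binary case is linear: z₁(K₁−1)(1+ψ(K₂−1)) + z₂(K₂−1)(1+ψ(K₁−1)) = 0
⇒ ψ = [z₁(K₁−1)+z₂(K₂−1)] / [−(K₁−1)(K₂−1)] = 0.0706/1.2691 = 0.056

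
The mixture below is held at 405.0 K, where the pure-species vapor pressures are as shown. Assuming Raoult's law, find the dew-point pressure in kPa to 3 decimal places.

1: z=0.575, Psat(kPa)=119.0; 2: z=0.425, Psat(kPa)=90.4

Pdew = 104.896 kPa

At the dew point ψ → 1, so Σzᵢ/Kᵢ = 1 with Kᵢ = Pᵢˢᵃᵗ/P ⇒ 1/P = Σzᵢ/Pᵢˢᵃᵗ.
1/P = 0.575/119.0 + 0.425/90.4 = 0.009533 ⇒ P = 104.896 kPa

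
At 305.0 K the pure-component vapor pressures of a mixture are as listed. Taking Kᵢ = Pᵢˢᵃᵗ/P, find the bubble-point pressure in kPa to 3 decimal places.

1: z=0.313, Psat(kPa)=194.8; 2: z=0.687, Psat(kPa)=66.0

Pbub = 106.314 kPa

At the bubble point ψ → 0, so ΣzᵢKᵢ = 1 with Kᵢ = Pᵢˢᵃᵗ/P ⇒ P = ΣzᵢPᵢˢᵃᵗ.
P = 0.313·194.8 + 0.687·66.0 = 106.314 kPa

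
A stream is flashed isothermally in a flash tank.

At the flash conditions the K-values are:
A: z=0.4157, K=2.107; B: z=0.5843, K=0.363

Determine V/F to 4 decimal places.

Material balance + equilibrium reduce to Σ zᵢ(Kᵢ−1)/(1+V/F(Kᵢ−1)) = 0.
Feasibility: ΣzᵢKᵢ = 1.0880, Σzᵢ/Kᵢ = 1.8069 — both > 1, two phases present.
Binary case is linear: z₁(K₁−1)(1+V/F(K₂−1)) + z₂(K₂−1)(1+V/F(K₁−1)) = 0
⇒ V/F = [z₁(K₁−1)+z₂(K₂−1)] / [−(K₁−1)(K₂−1)] = 0.08798/0.70516 = 0.1248

V/F = 0.1248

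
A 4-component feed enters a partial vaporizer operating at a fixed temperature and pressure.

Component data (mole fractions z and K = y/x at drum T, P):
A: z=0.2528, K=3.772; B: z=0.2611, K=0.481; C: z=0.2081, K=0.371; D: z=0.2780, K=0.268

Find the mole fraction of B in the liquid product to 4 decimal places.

Material balance + equilibrium reduce to Σ zᵢ(Kᵢ−1)/(1+V/F(Kᵢ−1)) = 0.
Check two-phase: ΣzᵢKᵢ = 1.2309 > 1 and Σzᵢ/Kᵢ = 2.2081 > 1, so g(0) = 0.2309 > 0 and g(1) = -1.2081 < 0.
Newton iteration, V/F⁰ = 0.69:
  V/F = 0.6900: g = -0.61296, g' = -1.2648 → V/F = 0.2054
  V/F = 0.2054: g = -0.09495, g' = -1.1918 → V/F = 0.1257
  V/F = 0.1257: g = 0.00845, g' = -1.4265 → V/F = 0.1316
  V/F = 0.1316: g = 0.00007, g' = -1.4040 → V/F = 0.1317
Converged at V/F = 0.1317.
Compositions from xᵢ = zᵢ/(1+V/F(Kᵢ−1)), yᵢ = Kᵢxᵢ:
  A: x = 0.1852, y = 0.6986
  B: x = 0.2803, y = 0.1348
  C: x = 0.2269, y = 0.0842
  D: x = 0.3077, y = 0.0825

x_B = 0.2803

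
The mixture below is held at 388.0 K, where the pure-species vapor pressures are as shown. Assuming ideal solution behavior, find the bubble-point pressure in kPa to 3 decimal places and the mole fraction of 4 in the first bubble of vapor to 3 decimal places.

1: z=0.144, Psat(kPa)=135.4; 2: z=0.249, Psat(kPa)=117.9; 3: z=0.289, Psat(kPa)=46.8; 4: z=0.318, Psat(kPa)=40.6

Pbub = 75.291 kPa, y_4 = 0.171

At the bubble point ψ → 0, so ΣzᵢKᵢ = 1 with Kᵢ = Pᵢˢᵃᵗ/P ⇒ P = ΣzᵢPᵢˢᵃᵗ.
P = 0.144·135.4 + 0.249·117.9 + 0.289·46.8 + 0.318·40.6 = 75.291 kPa
yᵢ = zᵢPᵢˢᵃᵗ/P ⇒ y_4 = 0.318·40.6/75.291 = 0.171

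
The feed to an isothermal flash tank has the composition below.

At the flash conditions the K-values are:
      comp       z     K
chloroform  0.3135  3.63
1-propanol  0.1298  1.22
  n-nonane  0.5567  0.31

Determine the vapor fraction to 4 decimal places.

Iterate (Newton) starting at ψ = 0.5:
  ψ = 0.5000: g = -0.20456, g' = -1.0275 → ψ = 0.3009
  ψ = 0.3009: g = 0.00226, g' = -1.1034 → ψ = 0.3030
Converged at ψ = 0.3030.

ψ = 0.3030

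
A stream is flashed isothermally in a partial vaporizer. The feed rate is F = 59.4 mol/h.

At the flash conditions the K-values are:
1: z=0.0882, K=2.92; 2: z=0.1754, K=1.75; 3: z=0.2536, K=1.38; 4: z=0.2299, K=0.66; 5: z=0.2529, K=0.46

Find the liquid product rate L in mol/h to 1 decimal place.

L = 32.9 mol/h

Let ψ = V/F and solve Σ zᵢ(Kᵢ−1)/(1+ψ(Kᵢ−1)) = 0.
Check two-phase: ΣzᵢKᵢ = 1.1825 > 1 and Σzᵢ/Kᵢ = 1.2123 > 1, so g(0) = 0.1825 > 0 and g(1) = -0.2123 < 0.
Newton iteration, ψ⁰ = 0.5:
  ψ = 0.5000: g = -0.01820, g' = -0.3396 → ψ = 0.4464
  ψ = 0.4464: g = 0.00003, g' = -0.3414 → ψ = 0.4465
Converged at ψ = 0.4465.
Then V = ψ·F = 0.4465·59.4 = 26.5 mol/h and L = F − V = 32.9 mol/h.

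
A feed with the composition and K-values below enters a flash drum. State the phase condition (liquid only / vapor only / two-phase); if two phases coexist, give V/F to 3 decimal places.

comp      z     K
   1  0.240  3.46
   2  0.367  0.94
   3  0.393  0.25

two-phase, V/F = 0.228

ΣzᵢKᵢ = 1.274; Σzᵢ/Kᵢ = 2.032.
Both exceed 1, so a two-phase solution exists.
Let ψ = V/F and solve Σ zᵢ(Kᵢ−1)/(1+ψ(Kᵢ−1)) = 0.
Iterate (Newton) starting at ψ = 0.51:
  ψ = 0.510: g = -0.2382, g' = -0.867 → ψ = 0.235
  ψ = 0.235: g = -0.0063, g' = -0.910 → ψ = 0.228
Converged at ψ = 0.228.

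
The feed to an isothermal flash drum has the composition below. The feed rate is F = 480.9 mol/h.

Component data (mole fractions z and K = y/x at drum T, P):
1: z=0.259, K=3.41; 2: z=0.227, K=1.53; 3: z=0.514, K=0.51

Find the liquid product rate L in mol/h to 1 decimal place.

L = 201.5 mol/h

Rachford–Rice: g(β) = Σ zᵢ(Kᵢ−1)/(1+β(Kᵢ−1)) = 0.
Check two-phase: ΣzᵢKᵢ = 1.493 > 1 and Σzᵢ/Kᵢ = 1.232 > 1, so g(0) = 0.493 > 0 and g(1) = -0.232 < 0.
Newton iteration, β⁰ = 0.43:
  β = 0.430: g = 0.0854, g' = -0.603 → β = 0.572
  β = 0.572: g = 0.0050, g' = -0.542 → β = 0.581
Converged at β = 0.581.
Then V = β·F = 0.5809·480.9 = 279.4 mol/h and L = F − V = 201.5 mol/h.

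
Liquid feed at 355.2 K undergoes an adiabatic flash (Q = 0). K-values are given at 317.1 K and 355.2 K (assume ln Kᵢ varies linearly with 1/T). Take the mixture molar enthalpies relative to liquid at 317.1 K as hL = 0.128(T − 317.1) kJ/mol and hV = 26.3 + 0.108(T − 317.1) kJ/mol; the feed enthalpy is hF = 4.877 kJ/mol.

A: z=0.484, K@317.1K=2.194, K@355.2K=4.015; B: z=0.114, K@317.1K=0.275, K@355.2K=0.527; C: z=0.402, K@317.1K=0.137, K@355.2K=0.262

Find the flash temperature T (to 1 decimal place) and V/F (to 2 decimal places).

T = 318.9 K, V/F = 0.18

Adiabatic flash: solve Rachford–Rice at each trial T, then check hF = ψ·hV(T) + (1−ψ)·hL(T).
  T = 317.1 K: K = (2.194, 0.275, 0.137), RR gives ψ = 0.149, H_out = 3.914 kJ/mol
  T = 355.2 K: K = (4.015, 0.527, 0.262), RR gives ψ = 0.532, H_out = 18.461 kJ/mol
  T = 336.1 K: K = (3.017, 0.387, 0.193), RR gives ψ = 0.375, H_out = 12.148 kJ/mol
  T = 326.6 K: K = (2.585, 0.328, 0.163), RR gives ψ = 0.278, H_out = 8.473 kJ/mol
  T = 321.9 K: K = (2.386, 0.301, 0.150), RR gives ψ = 0.220, H_out = 6.371 kJ/mol
  T = 319.5 K: K = (2.289, 0.288, 0.143), RR gives ψ = 0.186, H_out = 5.189 kJ/mol
Linear interpolation between T = 317.1 (H_out = 3.914) and T = 319.5 (H_out = 5.189) on hF = 4.877 gives T ≈ 318.9 K, at which ψ = 0.18.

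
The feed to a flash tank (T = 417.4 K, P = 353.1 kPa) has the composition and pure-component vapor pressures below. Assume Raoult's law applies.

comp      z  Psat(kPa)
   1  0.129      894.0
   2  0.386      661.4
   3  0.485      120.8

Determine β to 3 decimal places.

Raoult's law: Kᵢ = Pᵢˢᵃᵗ/P = Pᵢˢᵃᵗ/353.1.
  K_1 = 894.0/353.1 = 2.53186, K_2 = 661.4/353.1 = 1.87312, K_3 = 120.8/353.1 = 0.34211
Newton iteration, β⁰ = 0.5:
  β = 0.500: g = -0.1290, g' = -0.706 → β = 0.317
  β = 0.317: g = -0.0063, g' = -0.653 → β = 0.308
Converged at β = 0.308.

β = 0.308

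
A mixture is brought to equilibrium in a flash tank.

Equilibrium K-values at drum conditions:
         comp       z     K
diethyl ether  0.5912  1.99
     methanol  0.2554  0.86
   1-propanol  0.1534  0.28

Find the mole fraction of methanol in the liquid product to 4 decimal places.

Rachford–Rice: g(V/F) = Σ zᵢ(Kᵢ−1)/(1+V/F(Kᵢ−1)) = 0.
Check two-phase: ΣzᵢKᵢ = 1.4391 > 1 and Σzᵢ/Kᵢ = 1.1419 > 1, so g(0) = 0.4391 > 0 and g(1) = -0.1419 < 0.
Newton iteration, V/F⁰ = 0.5:
  V/F = 0.5000: g = 0.18047, g' = -0.4592 → V/F = 0.8930
  V/F = 0.8930: g = -0.03958, g' = -0.7937 → V/F = 0.8432
  V/F = 0.8432: g = -0.00263, g' = -0.6936 → V/F = 0.8394
Converged at V/F = 0.8394.
Compositions from xᵢ = zᵢ/(1+V/F(Kᵢ−1)), yᵢ = Kᵢxᵢ:
  diethyl ether: x = 0.3229, y = 0.6426
  methanol: x = 0.2894, y = 0.2489
  1-propanol: x = 0.3877, y = 0.1086

x_methanol = 0.2894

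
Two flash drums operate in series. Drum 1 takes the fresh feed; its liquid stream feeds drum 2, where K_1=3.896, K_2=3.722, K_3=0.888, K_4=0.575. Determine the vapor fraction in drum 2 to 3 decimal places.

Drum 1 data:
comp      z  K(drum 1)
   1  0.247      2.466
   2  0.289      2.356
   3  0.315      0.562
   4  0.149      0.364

V/F (drum 2) = 0.793

Drum 1:
Rachford–Rice: g(ψ₁) = Σ zᵢ(Kᵢ−1)/(1+ψ₁(Kᵢ−1)) = 0.
Check two-phase: ΣzᵢKᵢ = 1.521 > 1 and Σzᵢ/Kᵢ = 1.193 > 1, so g(0) = 0.521 > 0 and g(1) = -0.193 < 0.
Iterate (Newton) starting at ψ₁ = 0.46:
  ψ₁ = 0.460: g = 0.1509, g' = -0.606 → ψ₁ = 0.709
  ψ₁ = 0.709: g = 0.0047, g' = -0.593 → ψ₁ = 0.717
Converged at ψ₁ = 0.717.
Drum-1 compositions:
  1: x = 0.120, y = 0.297
  2: x = 0.147, y = 0.345
  3: x = 0.459, y = 0.258
  4: x = 0.274, y = 0.100
Drum-2 feed = drum-1 liquid: z₂ = (0.1204, 0.1466, 0.4592, 0.2738).
Drum 2:
Rachford–Rice: g(ψ₂) = Σ zᵢ(Kᵢ−1)/(1+ψ₂(Kᵢ−1)) = 0.
Feasibility: ΣzᵢKᵢ = 1.580, Σzᵢ/Kᵢ = 1.064 — both > 1, two phases present.
Newton–Raphson from ψ₂ = 0.5:
  ψ₂ = 0.500: g = 0.1092, g' = -0.450 → ψ₂ = 0.743
  ψ₂ = 0.743: g = 0.0165, g' = -0.333 → ψ₂ = 0.792
  ψ₂ = 0.792: g = 0.0003, g' = -0.321 → ψ₂ = 0.793
Converged at ψ₂ = 0.793.
  1: x = 0.037, y = 0.142
  2: x = 0.046, y = 0.173
  3: x = 0.504, y = 0.448
  4: x = 0.413, y = 0.238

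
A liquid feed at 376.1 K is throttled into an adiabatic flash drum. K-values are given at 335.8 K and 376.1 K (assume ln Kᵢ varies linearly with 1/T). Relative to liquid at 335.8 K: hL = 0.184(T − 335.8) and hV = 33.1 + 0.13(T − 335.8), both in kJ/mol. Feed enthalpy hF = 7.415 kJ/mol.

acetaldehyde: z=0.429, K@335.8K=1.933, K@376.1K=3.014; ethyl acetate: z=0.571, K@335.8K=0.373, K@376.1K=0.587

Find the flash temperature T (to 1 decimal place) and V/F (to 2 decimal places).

Adiabatic flash: solve Rachford–Rice at each trial T, then check hF = ψ·hV(T) + (1−ψ)·hL(T).
  T = 335.8 K: K = (1.933, 0.373), RR gives ψ = 0.072, H_out = 2.390 kJ/mol
  T = 376.1 K: K = (3.014, 0.587), RR gives ψ = 0.755, H_out = 30.770 kJ/mol
  T = 356.0 K: K = (2.446, 0.474), RR gives ψ = 0.421, H_out = 17.191 kJ/mol
  T = 345.9 K: K = (2.182, 0.422), RR gives ψ = 0.259, H_out = 10.293 kJ/mol
  T = 340.9 K: K = (2.057, 0.397), RR gives ψ = 0.172, H_out = 6.568 kJ/mol
  T = 343.4 K: K = (2.119, 0.410), RR gives ψ = 0.216, H_out = 8.468 kJ/mol
  T = 342.1 K: K = (2.086, 0.403), RR gives ψ = 0.193, H_out = 7.490 kJ/mol
Linear interpolation between T = 340.9 (H_out = 6.568) and T = 342.1 (H_out = 7.490) on hF = 7.415 gives T ≈ 342.0 K, at which ψ = 0.19.

T = 342.0 K, V/F = 0.19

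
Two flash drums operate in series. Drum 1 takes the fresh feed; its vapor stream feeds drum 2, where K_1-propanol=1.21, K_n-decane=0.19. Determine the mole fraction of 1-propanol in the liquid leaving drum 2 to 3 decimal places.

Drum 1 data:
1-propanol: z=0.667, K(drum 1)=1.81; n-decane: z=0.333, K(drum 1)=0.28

Drum 1:
Rachford–Rice: g(ψ₁) = Σ zᵢ(Kᵢ−1)/(1+ψ₁(Kᵢ−1)) = 0.
g(0) = ΣzᵢKᵢ − 1 = 0.301 and g(1) = 1 − Σzᵢ/Kᵢ = -0.558, so a root lies in (0, 1).
Binary case is linear: z₁(K₁−1)(1+ψ₁(K₂−1)) + z₂(K₂−1)(1+ψ₁(K₁−1)) = 0
⇒ ψ₁ = [z₁(K₁−1)+z₂(K₂−1)] / [−(K₁−1)(K₂−1)] = 0.3005/0.5832 = 0.515
Drum-1 compositions:
  1-propanol: x = 0.471, y = 0.852
  n-decane: x = 0.529, y = 0.148
Drum-2 feed = drum-1 vapor: z₂ = (0.8518, 0.1482).
Drum 2:
Material balance + equilibrium reduce to Σ zᵢ(Kᵢ−1)/(1+ψ₂(Kᵢ−1)) = 0.
Check two-phase: ΣzᵢKᵢ = 1.059 > 1 and Σzᵢ/Kᵢ = 1.484 > 1, so g(0) = 0.059 > 0 and g(1) = -0.484 < 0.
Binary case is linear: z₁(K₁−1)(1+ψ₂(K₂−1)) + z₂(K₂−1)(1+ψ₂(K₁−1)) = 0
⇒ ψ₂ = [z₁(K₁−1)+z₂(K₂−1)] / [−(K₁−1)(K₂−1)] = 0.0588/0.1701 = 0.346
  1-propanol: x = 0.794, y = 0.961
  n-decane: x = 0.206, y = 0.039

x_1-propanol (drum 2) = 0.794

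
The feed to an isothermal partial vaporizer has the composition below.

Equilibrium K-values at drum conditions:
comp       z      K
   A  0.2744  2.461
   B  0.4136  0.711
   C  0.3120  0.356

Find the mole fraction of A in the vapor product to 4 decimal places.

y_A = 0.5751

Newton iteration, ψ⁰ = 0.5:
  ψ = 0.5000: g = -0.20441, g' = -0.5243 → ψ = 0.1101
  ψ = 0.1101: g = 0.00562, g' = -0.6214 → ψ = 0.1192
Converged at ψ = 0.1192.
Compositions from xᵢ = zᵢ/(1+ψ(Kᵢ−1)), yᵢ = Kᵢxᵢ:
  A: x = 0.2337, y = 0.5751
  B: x = 0.4284, y = 0.3046
  C: x = 0.3379, y = 0.1203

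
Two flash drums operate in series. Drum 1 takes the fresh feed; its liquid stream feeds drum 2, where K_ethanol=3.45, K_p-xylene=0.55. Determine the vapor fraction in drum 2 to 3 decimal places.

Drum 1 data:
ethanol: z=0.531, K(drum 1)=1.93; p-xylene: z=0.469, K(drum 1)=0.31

Drum 1:
Material balance + equilibrium reduce to Σ zᵢ(Kᵢ−1)/(1+ψ₁(Kᵢ−1)) = 0.
g(0) = ΣzᵢKᵢ − 1 = 0.170 and g(1) = 1 − Σzᵢ/Kᵢ = -0.788, so a root lies in (0, 1).
Newton–Raphson from ψ₁ = 0.41:
  ψ₁ = 0.410: g = -0.0938, g' = -0.675 → ψ₁ = 0.271
  ψ₁ = 0.271: g = -0.0037, g' = -0.631 → ψ₁ = 0.265
Converged at ψ₁ = 0.265.
Drum-1 compositions:
  ethanol: x = 0.426, y = 0.822
  p-xylene: x = 0.574, y = 0.178
Drum-2 feed = drum-1 liquid: z₂ = (0.4259, 0.5741).
Drum 2:
Material balance + equilibrium reduce to Σ zᵢ(Kᵢ−1)/(1+ψ₂(Kᵢ−1)) = 0.
Check two-phase: ΣzᵢKᵢ = 1.785 > 1 and Σzᵢ/Kᵢ = 1.167 > 1, so g(0) = 0.785 > 0 and g(1) = -0.167 < 0.
Binary case is linear: z₁(K₁−1)(1+ψ₂(K₂−1)) + z₂(K₂−1)(1+ψ₂(K₁−1)) = 0
⇒ ψ₂ = [z₁(K₁−1)+z₂(K₂−1)] / [−(K₁−1)(K₂−1)] = 0.7852/1.1025 = 0.712
  ethanol: x = 0.155, y = 0.535
  p-xylene: x = 0.845, y = 0.465

V/F (drum 2) = 0.712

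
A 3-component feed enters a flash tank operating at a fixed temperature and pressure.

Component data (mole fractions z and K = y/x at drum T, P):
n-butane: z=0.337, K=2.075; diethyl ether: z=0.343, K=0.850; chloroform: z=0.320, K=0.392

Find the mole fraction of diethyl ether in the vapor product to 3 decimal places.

y_diethyl ether = 0.303

Iterate (Newton) starting at β = 0.64:
  β = 0.640: g = -0.1608, g' = -0.463 → β = 0.293
  β = 0.293: g = -0.0150, g' = -0.409 → β = 0.256
Converged at β = 0.256.
Compositions from xᵢ = zᵢ/(1+β(Kᵢ−1)), yᵢ = Kᵢxᵢ:
  n-butane: x = 0.264, y = 0.548
  diethyl ether: x = 0.357, y = 0.303
  chloroform: x = 0.379, y = 0.149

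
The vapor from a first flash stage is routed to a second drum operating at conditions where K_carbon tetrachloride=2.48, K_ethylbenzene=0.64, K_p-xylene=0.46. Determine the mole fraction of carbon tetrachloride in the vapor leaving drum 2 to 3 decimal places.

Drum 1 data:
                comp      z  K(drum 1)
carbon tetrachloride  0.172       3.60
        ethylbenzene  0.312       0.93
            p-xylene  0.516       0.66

y_carbon tetrachloride (drum 2) = 0.592

Drum 1:
Let ψ₁ = V/F and solve Σ zᵢ(Kᵢ−1)/(1+ψ₁(Kᵢ−1)) = 0.
g(0) = ΣzᵢKᵢ − 1 = 0.250 and g(1) = 1 − Σzᵢ/Kᵢ = -0.165, so a root lies in (0, 1).
Newton iteration, ψ₁⁰ = 0.5:
  ψ₁ = 0.500: g = -0.0396, g' = -0.308 → ψ₁ = 0.372
  ψ₁ = 0.372: g = 0.0042, g' = -0.381 → ψ₁ = 0.383
Converged at ψ₁ = 0.383.
Drum-1 compositions:
  carbon tetrachloride: x = 0.086, y = 0.310
  ethylbenzene: x = 0.321, y = 0.298
  p-xylene: x = 0.593, y = 0.392
Drum-2 feed = drum-1 vapor: z₂ = (0.3103, 0.2981, 0.3915).
Drum 2:
Rachford–Rice: g(ψ₂) = Σ zᵢ(Kᵢ−1)/(1+ψ₂(Kᵢ−1)) = 0.
Feasibility: ΣzᵢKᵢ = 1.141, Σzᵢ/Kᵢ = 1.442 — both > 1, two phases present.
Newton iteration, ψ₂⁰ = 0.5:
  ψ₂ = 0.500: g = -0.1565, g' = -0.496 → ψ₂ = 0.185
  ψ₂ = 0.185: g = 0.0110, g' = -0.605 → ψ₂ = 0.203
Converged at ψ₂ = 0.203.
  carbon tetrachloride: x = 0.239, y = 0.592
  ethylbenzene: x = 0.322, y = 0.206
  p-xylene: x = 0.440, y = 0.202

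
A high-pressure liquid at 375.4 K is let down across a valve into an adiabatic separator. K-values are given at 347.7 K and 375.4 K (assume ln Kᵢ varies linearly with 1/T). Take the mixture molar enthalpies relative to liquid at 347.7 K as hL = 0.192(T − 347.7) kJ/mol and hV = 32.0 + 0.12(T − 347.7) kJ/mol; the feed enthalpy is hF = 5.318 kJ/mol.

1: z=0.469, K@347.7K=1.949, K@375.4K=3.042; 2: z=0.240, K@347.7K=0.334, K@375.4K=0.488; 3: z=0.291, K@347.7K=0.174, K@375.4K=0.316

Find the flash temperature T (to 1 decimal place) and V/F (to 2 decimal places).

Adiabatic flash: solve Rachford–Rice at each trial T, then check hF = ψ·hV(T) + (1−ψ)·hL(T).
  T = 347.7 K: K = (1.949, 0.334, 0.174), RR gives ψ = 0.062, H_out = 1.997 kJ/mol
  T = 375.4 K: K = (3.042, 0.488, 0.316), RR gives ψ = 0.507, H_out = 20.527 kJ/mol
  T = 361.5 K: K = (2.454, 0.406, 0.237), RR gives ψ = 0.315, H_out = 12.421 kJ/mol
  T = 354.6 K: K = (2.192, 0.369, 0.204), RR gives ψ = 0.203, H_out = 7.720 kJ/mol
  T = 351.1 K: K = (2.066, 0.351, 0.188), RR gives ψ = 0.136, H_out = 4.986 kJ/mol
  T = 352.9 K: K = (2.130, 0.360, 0.196), RR gives ψ = 0.172, H_out = 6.429 kJ/mol
Linear interpolation between T = 351.1 (H_out = 4.986) and T = 352.9 (H_out = 6.429) on hF = 5.318 gives T ≈ 351.5 K, at which ψ = 0.14.

T = 351.5 K, V/F = 0.14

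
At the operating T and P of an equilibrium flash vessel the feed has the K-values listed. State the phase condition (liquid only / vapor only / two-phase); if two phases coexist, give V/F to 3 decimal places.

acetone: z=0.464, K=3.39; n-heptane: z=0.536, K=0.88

vapor only

ΣzᵢKᵢ = 2.045; Σzᵢ/Kᵢ = 0.746.
Since Σzᵢ/Kᵢ < 1 the mixture is above its dew point — single vapor phase.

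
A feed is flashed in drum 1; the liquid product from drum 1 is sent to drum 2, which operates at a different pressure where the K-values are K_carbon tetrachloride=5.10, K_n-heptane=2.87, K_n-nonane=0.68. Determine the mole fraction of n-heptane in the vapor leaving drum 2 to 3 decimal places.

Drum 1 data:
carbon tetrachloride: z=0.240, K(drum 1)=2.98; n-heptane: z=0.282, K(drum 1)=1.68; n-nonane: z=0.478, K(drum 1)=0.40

Drum 1:
Newton iteration, ψ₁⁰ = 0.5:
  ψ₁ = 0.500: g = -0.0278, g' = -0.661 → ψ₁ = 0.458
Converged at ψ₁ = 0.458.
Drum-1 compositions:
  carbon tetrachloride: x = 0.126, y = 0.375
  n-heptane: x = 0.215, y = 0.361
  n-nonane: x = 0.659, y = 0.264
Drum-2 feed = drum-1 liquid: z₂ = (0.1259, 0.2150, 0.6591).
Drum 2:
Material balance + equilibrium reduce to Σ zᵢ(Kᵢ−1)/(1+ψ₂(Kᵢ−1)) = 0.
g(0) = ΣzᵢKᵢ − 1 = 0.707 and g(1) = 1 − Σzᵢ/Kᵢ = -0.069, so a root lies in (0, 1).
Newton–Raphson from ψ₂ = 0.5:
  ψ₂ = 0.500: g = 0.1259, g' = -0.524 → ψ₂ = 0.740
  ψ₂ = 0.740: g = 0.0201, g' = -0.378 → ψ₂ = 0.794
  ψ₂ = 0.794: g = 0.0005, g' = -0.360 → ψ₂ = 0.795
Converged at ψ₂ = 0.795.
  carbon tetrachloride: x = 0.030, y = 0.151
  n-heptane: x = 0.086, y = 0.248
  n-nonane: x = 0.884, y = 0.601

y_n-heptane (drum 2) = 0.248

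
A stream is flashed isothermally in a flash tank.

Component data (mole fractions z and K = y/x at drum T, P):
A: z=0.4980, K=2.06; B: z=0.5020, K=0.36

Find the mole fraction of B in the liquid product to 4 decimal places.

Newton–Raphson from V/F = 0.5:
  V/F = 0.5000: g = -0.12745, g' = -0.6837 → V/F = 0.3136
  V/F = 0.3136: g = -0.00576, g' = -0.6370 → V/F = 0.3045
Converged at V/F = 0.3045.
Compositions from xᵢ = zᵢ/(1+V/F(Kᵢ−1)), yᵢ = Kᵢxᵢ:
  A: x = 0.3765, y = 0.7755
  B: x = 0.6235, y = 0.2245

x_B = 0.6235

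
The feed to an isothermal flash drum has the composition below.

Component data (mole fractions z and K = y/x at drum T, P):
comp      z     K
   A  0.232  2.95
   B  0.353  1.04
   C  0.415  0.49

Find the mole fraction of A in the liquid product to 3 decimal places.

x_A = 0.130

Rachford–Rice: g(β) = Σ zᵢ(Kᵢ−1)/(1+β(Kᵢ−1)) = 0.
g(0) = ΣzᵢKᵢ − 1 = 0.255 and g(1) = 1 − Σzᵢ/Kᵢ = -0.265, so a root lies in (0, 1).
Newton iteration, β⁰ = 0.5:
  β = 0.500: g = -0.0412, g' = -0.421 → β = 0.402
  β = 0.402: g = 0.0012, g' = -0.448 → β = 0.405
Converged at β = 0.405.
Compositions from xᵢ = zᵢ/(1+β(Kᵢ−1)), yᵢ = Kᵢxᵢ:
  A: x = 0.130, y = 0.382
  B: x = 0.347, y = 0.361
  C: x = 0.523, y = 0.256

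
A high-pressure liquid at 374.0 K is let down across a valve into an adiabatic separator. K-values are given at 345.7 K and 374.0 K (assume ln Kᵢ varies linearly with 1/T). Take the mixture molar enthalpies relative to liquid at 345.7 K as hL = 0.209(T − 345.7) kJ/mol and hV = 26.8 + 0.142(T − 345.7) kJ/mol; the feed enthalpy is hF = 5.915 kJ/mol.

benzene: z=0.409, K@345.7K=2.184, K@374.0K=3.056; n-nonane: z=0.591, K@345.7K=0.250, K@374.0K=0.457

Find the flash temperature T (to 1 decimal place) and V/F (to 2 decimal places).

T = 353.5 K, V/F = 0.16

Adiabatic flash: solve Rachford–Rice at each trial T, then check hF = ψ·hV(T) + (1−ψ)·hL(T).
  T = 345.7 K: K = (2.184, 0.250), RR gives ψ = 0.046, H_out = 1.238 kJ/mol
  T = 374.0 K: K = (3.056, 0.457), RR gives ψ = 0.466, H_out = 17.514 kJ/mol
  T = 359.9 K: K = (2.602, 0.342), RR gives ψ = 0.253, H_out = 9.510 kJ/mol
  T = 352.8 K: K = (2.388, 0.294), RR gives ψ = 0.153, H_out = 5.516 kJ/mol
  T = 356.4 K: K = (2.495, 0.318), RR gives ψ = 0.204, H_out = 7.561 kJ/mol
  T = 354.6 K: K = (2.441, 0.305), RR gives ψ = 0.179, H_out = 6.545 kJ/mol
Linear interpolation between T = 352.8 (H_out = 5.516) and T = 354.6 (H_out = 6.545) on hF = 5.915 gives T ≈ 353.5 K, at which ψ = 0.16.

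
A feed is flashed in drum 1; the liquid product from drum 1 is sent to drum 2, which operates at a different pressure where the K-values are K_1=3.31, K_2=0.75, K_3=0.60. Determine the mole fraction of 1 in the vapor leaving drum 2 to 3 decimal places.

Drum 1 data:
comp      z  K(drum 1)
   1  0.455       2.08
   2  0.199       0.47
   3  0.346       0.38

y_1 (drum 2) = 0.437

Drum 1:
Material balance + equilibrium reduce to Σ zᵢ(Kᵢ−1)/(1+ψ₁(Kᵢ−1)) = 0.
Check two-phase: ΣzᵢKᵢ = 1.171 > 1 and Σzᵢ/Kᵢ = 1.553 > 1, so g(0) = 0.171 > 0 and g(1) = -0.553 < 0.
Newton iteration, ψ₁⁰ = 0.36:
  ψ₁ = 0.360: g = -0.0527, g' = -0.581 → ψ₁ = 0.269
  ψ₁ = 0.269: g = 0.0001, g' = -0.586 → ψ₁ = 0.270
Converged at ψ₁ = 0.270.
Drum-1 compositions:
  1: x = 0.352, y = 0.733
  2: x = 0.232, y = 0.109
  3: x = 0.415, y = 0.158
Drum-2 feed = drum-1 liquid: z₂ = (0.3524, 0.2322, 0.4154).
Drum 2:
Rachford–Rice: g(ψ₂) = Σ zᵢ(Kᵢ−1)/(1+ψ₂(Kᵢ−1)) = 0.
Check two-phase: ΣzᵢKᵢ = 1.590 > 1 and Σzᵢ/Kᵢ = 1.108 > 1, so g(0) = 0.590 > 0 and g(1) = -0.108 < 0.
Newton iteration, ψ₂⁰ = 0.7:
  ψ₂ = 0.700: g = 0.0099, g' = -0.424 → ψ₂ = 0.723
  ψ₂ = 0.723: g = 0.0001, g' = -0.417 → ψ₂ = 0.724
Converged at ψ₂ = 0.724.
  1: x = 0.132, y = 0.437
  2: x = 0.283, y = 0.213
  3: x = 0.585, y = 0.351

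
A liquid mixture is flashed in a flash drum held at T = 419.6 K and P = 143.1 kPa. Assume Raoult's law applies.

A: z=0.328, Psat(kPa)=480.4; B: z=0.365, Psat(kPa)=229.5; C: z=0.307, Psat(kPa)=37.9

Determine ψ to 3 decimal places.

ψ = 0.682

Raoult's law: Kᵢ = Pᵢˢᵃᵗ/P = Pᵢˢᵃᵗ/143.1.
  K_A = 480.4/143.1 = 3.35709, K_B = 229.5/143.1 = 1.60377, K_C = 37.9/143.1 = 0.26485
Rachford–Rice: g(ψ) = Σ zᵢ(Kᵢ−1)/(1+ψ(Kᵢ−1)) = 0.
g(0) = ΣzᵢKᵢ − 1 = 0.768 and g(1) = 1 − Σzᵢ/Kᵢ = -0.484, so a root lies in (0, 1).
Iterate (Newton) starting at ψ = 0.5:
  ψ = 0.500: g = 0.1673, g' = -0.877 → ψ = 0.691
  ψ = 0.691: g = -0.0088, g' = -1.015 → ψ = 0.682
Converged at ψ = 0.682.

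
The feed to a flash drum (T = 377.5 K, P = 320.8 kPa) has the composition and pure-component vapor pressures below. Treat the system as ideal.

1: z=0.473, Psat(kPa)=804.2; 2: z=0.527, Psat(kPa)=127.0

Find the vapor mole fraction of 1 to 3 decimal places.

Raoult's law: Kᵢ = Pᵢˢᵃᵗ/P = Pᵢˢᵃᵗ/320.8.
  K_1 = 804.2/320.8 = 2.50686, K_2 = 127.0/320.8 = 0.39589
Let ψ = V/F and solve Σ zᵢ(Kᵢ−1)/(1+ψ(Kᵢ−1)) = 0.
Check two-phase: ΣzᵢKᵢ = 1.394 > 1 and Σzᵢ/Kᵢ = 1.520 > 1, so g(0) = 0.394 > 0 and g(1) = -0.520 < 0.
Newton iteration, ψ⁰ = 0.64:
  ψ = 0.640: g = -0.1562, g' = -0.790 → ψ = 0.442
  ψ = 0.442: g = -0.0066, g' = -0.745 → ψ = 0.433
Converged at ψ = 0.433.
Compositions from xᵢ = zᵢ/(1+ψ(Kᵢ−1)), yᵢ = Kᵢxᵢ:
  1: x = 0.286, y = 0.717
  2: x = 0.714, y = 0.283

y_1 = 0.717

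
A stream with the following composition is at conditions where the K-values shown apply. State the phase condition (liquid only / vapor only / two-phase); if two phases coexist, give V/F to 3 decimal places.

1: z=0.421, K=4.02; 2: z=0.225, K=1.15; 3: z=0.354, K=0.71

vapor only

ΣzᵢKᵢ = 2.203; Σzᵢ/Kᵢ = 0.799.
Since Σzᵢ/Kᵢ < 1 the mixture is above its dew point — single vapor phase.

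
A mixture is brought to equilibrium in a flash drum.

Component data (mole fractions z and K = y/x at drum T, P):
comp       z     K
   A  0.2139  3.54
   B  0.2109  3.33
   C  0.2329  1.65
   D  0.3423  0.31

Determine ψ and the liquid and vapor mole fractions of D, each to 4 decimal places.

ψ = 0.7291, x_D = 0.6888, y_D = 0.2135

Rachford–Rice: g(ψ) = Σ zᵢ(Kᵢ−1)/(1+ψ(Kᵢ−1)) = 0.
g(0) = ΣzᵢKᵢ − 1 = 0.9499 and g(1) = 1 − Σzᵢ/Kᵢ = -0.3691, so a root lies in (0, 1).
Newton–Raphson from ψ = 0.5:
  ψ = 0.5000: g = 0.21998, g' = -0.9480 → ψ = 0.7320
  ψ = 0.7320: g = -0.00305, g' = -1.0358 → ψ = 0.7291
Converged at ψ = 0.7291.
Compositions from xᵢ = zᵢ/(1+ψ(Kᵢ−1)), yᵢ = Kᵢxᵢ:
  A: x = 0.0750, y = 0.2655
  B: x = 0.0781, y = 0.2602
  C: x = 0.1580, y = 0.2607
  D: x = 0.6888, y = 0.2135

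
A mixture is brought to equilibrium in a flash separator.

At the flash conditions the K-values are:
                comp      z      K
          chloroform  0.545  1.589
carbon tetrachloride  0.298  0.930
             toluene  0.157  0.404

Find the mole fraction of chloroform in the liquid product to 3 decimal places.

x_chloroform = 0.362

Newton–Raphson from β = 0.54:
  β = 0.540: g = 0.0839, g' = -0.232 → β = 0.902
  β = 0.902: g = -0.0150, g' = -0.343 → β = 0.858
  β = 0.858: g = -0.0005, g' = -0.319 → β = 0.857
Converged at β = 0.857.
Compositions from xᵢ = zᵢ/(1+β(Kᵢ−1)), yᵢ = Kᵢxᵢ:
  chloroform: x = 0.362, y = 0.576
  carbon tetrachloride: x = 0.317, y = 0.295
  toluene: x = 0.321, y = 0.130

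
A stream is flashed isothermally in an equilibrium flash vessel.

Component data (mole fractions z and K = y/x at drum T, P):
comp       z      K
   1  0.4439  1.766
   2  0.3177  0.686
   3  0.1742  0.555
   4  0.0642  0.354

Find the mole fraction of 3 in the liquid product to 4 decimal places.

Material balance + equilibrium reduce to Σ zᵢ(Kᵢ−1)/(1+ψ(Kᵢ−1)) = 0.
g(0) = ΣzᵢKᵢ − 1 = 0.1213 and g(1) = 1 − Σzᵢ/Kᵢ = -0.2097, so a root lies in (0, 1).
Newton–Raphson from ψ = 0.41:
  ψ = 0.4100: g = -0.00697, g' = -0.2933 → ψ = 0.3862
Converged at ψ = 0.3862.
Compositions from xᵢ = zᵢ/(1+ψ(Kᵢ−1)), yᵢ = Kᵢxᵢ:
  1: x = 0.3426, y = 0.6049
  2: x = 0.3615, y = 0.2480
  3: x = 0.2104, y = 0.1167
  4: x = 0.0855, y = 0.0303

x_3 = 0.2104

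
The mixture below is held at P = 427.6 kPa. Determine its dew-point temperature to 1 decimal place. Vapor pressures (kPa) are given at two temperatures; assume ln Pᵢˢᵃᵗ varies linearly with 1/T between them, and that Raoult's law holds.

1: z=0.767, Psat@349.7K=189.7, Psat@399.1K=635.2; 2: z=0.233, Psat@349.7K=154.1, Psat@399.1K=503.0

Dew-point temperature: Σzᵢ·P/Pᵢˢᵃᵗ(T) = 1. Interpolate ln Pᵢˢᵃᵗ = aᵢ + bᵢ/T.
  T = 349.7 K: ΣzᵢP/Pᵢˢᵃᵗ = 2.3754
  T = 399.1 K: ΣzᵢP/Pᵢˢᵃᵗ = 0.7144
  T = 374.4 K: ΣzᵢP/Pᵢˢᵃᵗ = 1.2520
  T = 386.8 K: ΣzᵢP/Pᵢˢᵃᵗ = 0.9363
  T = 380.6 K: ΣzᵢP/Pᵢˢᵃᵗ = 1.0801
  T = 383.7 K: ΣzᵢP/Pᵢˢᵃᵗ = 1.0050
  T = 385.2 K: ΣzᵢP/Pᵢˢᵃᵗ = 0.9710
Interpolating between 383.7 K and 385.2 K gives T ≈ 383.9 K.

T = 383.9 K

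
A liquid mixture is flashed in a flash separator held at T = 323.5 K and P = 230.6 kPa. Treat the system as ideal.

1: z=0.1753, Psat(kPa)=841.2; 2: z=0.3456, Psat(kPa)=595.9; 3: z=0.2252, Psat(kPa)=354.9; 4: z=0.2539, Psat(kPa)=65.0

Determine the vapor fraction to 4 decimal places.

Raoult's law: Kᵢ = Pᵢˢᵃᵗ/P = Pᵢˢᵃᵗ/230.6.
  K_1 = 841.2/230.6 = 3.647875, K_2 = 595.9/230.6 = 2.584128, K_3 = 354.9/230.6 = 1.539029, K_4 = 65.0/230.6 = 0.281873
Newton iteration, ψ⁰ = 0.49:
  ψ = 0.4900: g = 0.32496, g' = -0.8604 → ψ = 0.8677
  ψ = 0.8677: g = -0.02975, g' = -1.2190 → ψ = 0.8433
  ψ = 0.8433: g = -0.00088, g' = -1.1492 → ψ = 0.8425
Converged at ψ = 0.8425.

ψ = 0.8425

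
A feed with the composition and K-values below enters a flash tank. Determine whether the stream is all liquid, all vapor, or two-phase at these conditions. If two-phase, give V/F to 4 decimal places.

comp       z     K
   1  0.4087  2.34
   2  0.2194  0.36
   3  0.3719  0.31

two-phase, V/F = 0.1673

ΣzᵢKᵢ = 1.1506; Σzᵢ/Kᵢ = 1.9838.
Both exceed 1, so a two-phase solution exists.
Rachford–Rice: g(ψ) = Σ zᵢ(Kᵢ−1)/(1+ψ(Kᵢ−1)) = 0.
Iterate (Newton) starting at ψ = 0.55:
  ψ = 0.5500: g = -0.31496, g' = -0.9171 → ψ = 0.2066
  ψ = 0.2066: g = -0.03215, g' = -0.8103 → ψ = 0.1669
  ψ = 0.1669: g = 0.00035, g' = -0.8289 → ψ = 0.1673
Converged at ψ = 0.1673.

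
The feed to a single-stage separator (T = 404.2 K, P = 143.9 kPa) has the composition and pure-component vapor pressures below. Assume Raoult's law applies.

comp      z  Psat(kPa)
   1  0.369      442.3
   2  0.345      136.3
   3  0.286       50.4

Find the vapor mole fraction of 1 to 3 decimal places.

y_1 = 0.493

Raoult's law: Kᵢ = Pᵢˢᵃᵗ/P = Pᵢˢᵃᵗ/143.9.
  K_1 = 442.3/143.9 = 3.07366, K_2 = 136.3/143.9 = 0.94719, K_3 = 50.4/143.9 = 0.35024
Newton iteration, ψ⁰ = 0.5:
  ψ = 0.500: g = 0.0817, g' = -0.648 → ψ = 0.626
  ψ = 0.626: g = 0.0009, g' = -0.645 → ψ = 0.627
Converged at ψ = 0.627.
Compositions from xᵢ = zᵢ/(1+ψ(Kᵢ−1)), yᵢ = Kᵢxᵢ:
  1: x = 0.160, y = 0.493
  2: x = 0.357, y = 0.338
  3: x = 0.483, y = 0.169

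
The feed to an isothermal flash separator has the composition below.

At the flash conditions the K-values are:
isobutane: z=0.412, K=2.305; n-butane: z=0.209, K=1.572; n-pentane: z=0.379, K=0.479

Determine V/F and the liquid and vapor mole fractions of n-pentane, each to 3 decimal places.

Rachford–Rice: g(V/F) = Σ zᵢ(Kᵢ−1)/(1+V/F(Kᵢ−1)) = 0.
Feasibility: ΣzᵢKᵢ = 1.460, Σzᵢ/Kᵢ = 1.103 — both > 1, two phases present.
Iterate (Newton) starting at V/F = 0.38:
  V/F = 0.380: g = 0.2114, g' = -0.520 → V/F = 0.787
  V/F = 0.787: g = 0.0131, g' = -0.499 → V/F = 0.813
Converged at V/F = 0.813.
Compositions from xᵢ = zᵢ/(1+V/F(Kᵢ−1)), yᵢ = Kᵢxᵢ:
  isobutane: x = 0.200, y = 0.461
  n-butane: x = 0.143, y = 0.224
  n-pentane: x = 0.657, y = 0.315

V/F = 0.813, x_n-pentane = 0.657, y_n-pentane = 0.315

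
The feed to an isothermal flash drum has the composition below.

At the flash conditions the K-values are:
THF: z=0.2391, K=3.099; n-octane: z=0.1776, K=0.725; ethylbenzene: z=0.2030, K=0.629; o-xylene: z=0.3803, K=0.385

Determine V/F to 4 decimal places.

Newton–Raphson from V/F = 0.49:
  V/F = 0.4900: g = -0.23585, g' = -0.6104 → V/F = 0.1036
  V/F = 0.1036: g = 0.03384, g' = -0.9193 → V/F = 0.1404
  V/F = 0.1404: g = 0.00139, g' = -0.8464 → V/F = 0.1420
Converged at V/F = 0.1420.

V/F = 0.1420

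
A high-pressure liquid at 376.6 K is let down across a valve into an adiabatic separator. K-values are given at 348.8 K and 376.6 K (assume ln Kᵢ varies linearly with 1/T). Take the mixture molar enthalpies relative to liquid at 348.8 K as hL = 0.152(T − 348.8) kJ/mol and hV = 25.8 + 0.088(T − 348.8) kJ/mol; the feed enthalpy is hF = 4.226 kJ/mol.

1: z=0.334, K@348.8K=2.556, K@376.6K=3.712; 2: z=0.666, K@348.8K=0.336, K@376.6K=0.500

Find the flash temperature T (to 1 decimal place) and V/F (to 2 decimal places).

T = 353.5 K, V/F = 0.14

Adiabatic flash: solve Rachford–Rice at each trial T, then check hF = ψ·hV(T) + (1−ψ)·hL(T).
  T = 348.8 K: K = (2.556, 0.336), RR gives ψ = 0.075, H_out = 1.935 kJ/mol
  T = 376.6 K: K = (3.712, 0.500), RR gives ψ = 0.422, H_out = 14.373 kJ/mol
  T = 362.7 K: K = (3.102, 0.413), RR gives ψ = 0.252, H_out = 8.396 kJ/mol
  T = 355.8 K: K = (2.823, 0.374), RR gives ψ = 0.168, H_out = 5.320 kJ/mol
  T = 352.3 K: K = (2.688, 0.354), RR gives ψ = 0.123, H_out = 3.672 kJ/mol
  T = 354.1 K: K = (2.757, 0.364), RR gives ψ = 0.146, H_out = 4.529 kJ/mol
Linear interpolation between T = 352.3 (H_out = 3.672) and T = 354.1 (H_out = 4.529) on hF = 4.226 gives T ≈ 353.5 K, at which ψ = 0.14.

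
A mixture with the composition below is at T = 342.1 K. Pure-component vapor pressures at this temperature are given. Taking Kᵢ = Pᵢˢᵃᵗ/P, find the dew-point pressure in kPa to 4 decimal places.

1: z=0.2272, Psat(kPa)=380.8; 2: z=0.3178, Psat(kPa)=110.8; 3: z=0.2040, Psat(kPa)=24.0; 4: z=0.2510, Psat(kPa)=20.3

At the dew point ψ → 1, so Σzᵢ/Kᵢ = 1 with Kᵢ = Pᵢˢᵃᵗ/P ⇒ 1/P = Σzᵢ/Pᵢˢᵃᵗ.
1/P = 0.2272/380.8 + 0.3178/110.8 + 0.2040/24.0 + 0.2510/20.3 = 0.0243294 ⇒ P = 41.1025 kPa

Pdew = 41.1025 kPa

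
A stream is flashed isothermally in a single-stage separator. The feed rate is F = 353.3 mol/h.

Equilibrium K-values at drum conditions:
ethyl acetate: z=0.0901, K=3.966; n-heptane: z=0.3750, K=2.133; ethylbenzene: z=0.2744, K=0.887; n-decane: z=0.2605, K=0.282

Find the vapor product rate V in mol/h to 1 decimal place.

V = 205.4 mol/h

Let ψ = V/F and solve Σ zᵢ(Kᵢ−1)/(1+ψ(Kᵢ−1)) = 0.
Feasibility: ΣzᵢKᵢ = 1.4741, Σzᵢ/Kᵢ = 1.4316 — both > 1, two phases present.
Iterate (Newton) starting at ψ = 0.31:
  ψ = 0.3100: g = 0.18094, g' = -0.7048 → ψ = 0.5667
  ψ = 0.5667: g = 0.00992, g' = -0.6746 → ψ = 0.5814
Converged at ψ = 0.5814.
Then V = ψ·F = 0.5814·353.3 = 205.4 mol/h and L = F − V = 147.9 mol/h.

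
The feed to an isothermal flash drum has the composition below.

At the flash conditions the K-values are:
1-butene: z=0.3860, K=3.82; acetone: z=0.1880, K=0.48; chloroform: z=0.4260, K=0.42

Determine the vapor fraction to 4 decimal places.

ψ = 0.4690

Material balance + equilibrium reduce to Σ zᵢ(Kᵢ−1)/(1+ψ(Kᵢ−1)) = 0.
g(0) = ΣzᵢKᵢ − 1 = 0.7437 and g(1) = 1 − Σzᵢ/Kᵢ = -0.5070, so a root lies in (0, 1).
Newton iteration, ψ⁰ = 0.5:
  ψ = 0.5000: g = -0.02844, g' = -0.9056 → ψ = 0.4686
  ψ = 0.4686: g = 0.00035, g' = -0.9287 → ψ = 0.4690
Converged at ψ = 0.4690.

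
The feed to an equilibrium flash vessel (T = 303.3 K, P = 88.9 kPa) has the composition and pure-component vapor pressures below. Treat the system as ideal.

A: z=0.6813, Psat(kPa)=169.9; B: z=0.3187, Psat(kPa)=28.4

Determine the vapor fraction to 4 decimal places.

ψ = 0.6513

Raoult's law: Kᵢ = Pᵢˢᵃᵗ/P = Pᵢˢᵃᵗ/88.9.
  K_A = 169.9/88.9 = 1.911136, K_B = 28.4/88.9 = 0.319460
Newton–Raphson from ψ = 0.5:
  ψ = 0.5000: g = 0.09772, g' = -0.6061 → ψ = 0.6612
  ψ = 0.6612: g = -0.00696, g' = -0.7082 → ψ = 0.6514
  ψ = 0.6514: g = -0.00005, g' = -0.6990 → ψ = 0.6513
Converged at ψ = 0.6513.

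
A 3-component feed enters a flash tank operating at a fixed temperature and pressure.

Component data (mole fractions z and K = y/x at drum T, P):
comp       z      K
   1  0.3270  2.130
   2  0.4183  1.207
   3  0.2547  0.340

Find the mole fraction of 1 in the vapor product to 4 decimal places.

Let ψ = V/F and solve Σ zᵢ(Kᵢ−1)/(1+ψ(Kᵢ−1)) = 0.
g(0) = ΣzᵢKᵢ − 1 = 0.2880 and g(1) = 1 − Σzᵢ/Kᵢ = -0.2492, so a root lies in (0, 1).
Newton–Raphson from ψ = 0.61:
  ψ = 0.6100: g = 0.01423, g' = -0.4713 → ψ = 0.6402
  ψ = 0.6402: g = -0.00023, g' = -0.4873 → ψ = 0.6397
Converged at ψ = 0.6397.
Compositions from xᵢ = zᵢ/(1+ψ(Kᵢ−1)), yᵢ = Kᵢxᵢ:
  1: x = 0.1898, y = 0.4043
  2: x = 0.3694, y = 0.4458
  3: x = 0.4408, y = 0.1499

y_1 = 0.4043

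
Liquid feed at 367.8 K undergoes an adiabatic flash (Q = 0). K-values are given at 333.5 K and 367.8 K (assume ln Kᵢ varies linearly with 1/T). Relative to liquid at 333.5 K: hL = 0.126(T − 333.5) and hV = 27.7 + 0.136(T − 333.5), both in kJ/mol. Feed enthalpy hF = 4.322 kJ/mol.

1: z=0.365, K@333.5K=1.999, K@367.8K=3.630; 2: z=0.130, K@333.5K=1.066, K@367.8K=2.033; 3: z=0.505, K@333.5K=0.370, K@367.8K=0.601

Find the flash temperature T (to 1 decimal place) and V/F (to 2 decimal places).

Adiabatic flash: solve Rachford–Rice at each trial T, then check hF = ψ·hV(T) + (1−ψ)·hL(T).
  T = 333.5 K: K = (1.999, 1.066, 0.370), RR gives ψ = 0.101, H_out = 2.796 kJ/mol
  T = 367.8 K: K = (3.630, 2.033, 0.601), RR gives ψ = 0.989, H_out = 32.067 kJ/mol
  T = 350.6 K: K = (2.731, 1.494, 0.477), RR gives ψ = 0.556, H_out = 17.641 kJ/mol
  T = 342.1 K: K = (2.348, 1.269, 0.422), RR gives ψ = 0.350, H_out = 10.810 kJ/mol
  T = 337.8 K: K = (2.169, 1.164, 0.395), RR gives ψ = 0.234, H_out = 7.025 kJ/mol
  T = 335.6 K: K = (2.081, 1.113, 0.382), RR gives ψ = 0.168, H_out = 4.931 kJ/mol
Linear interpolation between T = 333.5 (H_out = 2.796) and T = 335.6 (H_out = 4.931) on hF = 4.322 gives T ≈ 335.0 K, at which ψ = 0.15.

T = 335.0 K, V/F = 0.15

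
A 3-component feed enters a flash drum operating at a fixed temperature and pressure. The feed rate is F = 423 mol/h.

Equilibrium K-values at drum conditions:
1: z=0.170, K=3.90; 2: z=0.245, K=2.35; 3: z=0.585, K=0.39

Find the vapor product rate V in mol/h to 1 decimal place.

V = 155.3 mol/h

Rachford–Rice: g(β) = Σ zᵢ(Kᵢ−1)/(1+β(Kᵢ−1)) = 0.
Check two-phase: ΣzᵢKᵢ = 1.467 > 1 and Σzᵢ/Kᵢ = 1.648 > 1, so g(0) = 0.467 > 0 and g(1) = -0.648 < 0.
Iterate (Newton) starting at β = 0.5:
  β = 0.500: g = -0.1148, g' = -0.848 → β = 0.365
  β = 0.365: g = 0.0023, g' = -0.898 → β = 0.367
Converged at β = 0.367.
Then V = β·F = 0.3672·423 = 155.3 mol/h and L = F − V = 267.7 mol/h.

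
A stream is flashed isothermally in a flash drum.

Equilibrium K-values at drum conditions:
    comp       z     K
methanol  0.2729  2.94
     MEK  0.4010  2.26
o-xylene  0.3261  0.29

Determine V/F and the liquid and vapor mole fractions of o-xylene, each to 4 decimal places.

Rachford–Rice: g(V/F) = Σ zᵢ(Kᵢ−1)/(1+V/F(Kᵢ−1)) = 0.
Check two-phase: ΣzᵢKᵢ = 1.8032 > 1 and Σzᵢ/Kᵢ = 1.3947 > 1, so g(0) = 0.8032 > 0 and g(1) = -0.3947 < 0.
Newton–Raphson from V/F = 0.55:
  V/F = 0.5500: g = 0.17470, g' = -0.9050 → V/F = 0.7430
  V/F = 0.7430: g = -0.01228, g' = -1.0786 → V/F = 0.7317
  V/F = 0.7317: g = -0.00011, g' = -1.0598 → V/F = 0.7316
Converged at V/F = 0.7316.
Compositions from xᵢ = zᵢ/(1+V/F(Kᵢ−1)), yᵢ = Kᵢxᵢ:
  methanol: x = 0.1128, y = 0.3316
  MEK: x = 0.2087, y = 0.4716
  o-xylene: x = 0.6785, y = 0.1968

V/F = 0.7316, x_o-xylene = 0.6785, y_o-xylene = 0.1968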